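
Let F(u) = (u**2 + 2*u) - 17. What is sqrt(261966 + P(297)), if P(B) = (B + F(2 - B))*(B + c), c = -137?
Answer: sqrt(14136366) ≈ 3759.8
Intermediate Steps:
F(u) = -17 + u**2 + 2*u
P(B) = (-137 + B)*(-13 + (2 - B)**2 - B) (P(B) = (B + (-17 + (2 - B)**2 + 2*(2 - B)))*(B - 137) = (B + (-17 + (2 - B)**2 + (4 - 2*B)))*(-137 + B) = (B + (-13 + (2 - B)**2 - 2*B))*(-137 + B) = (-13 + (2 - B)**2 - B)*(-137 + B) = (-137 + B)*(-13 + (2 - B)**2 - B))
sqrt(261966 + P(297)) = sqrt(261966 + (1233 + 297**3 - 142*297**2 + 676*297)) = sqrt(261966 + (1233 + 26198073 - 142*88209 + 200772)) = sqrt(261966 + (1233 + 26198073 - 12525678 + 200772)) = sqrt(261966 + 13874400) = sqrt(14136366)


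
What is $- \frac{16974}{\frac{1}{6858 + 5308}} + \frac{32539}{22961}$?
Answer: $- \frac{4741576977785}{22961} \approx -2.0651 \cdot 10^{8}$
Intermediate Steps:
$- \frac{16974}{\frac{1}{6858 + 5308}} + \frac{32539}{22961} = - \frac{16974}{\frac{1}{12166}} + 32539 \cdot \frac{1}{22961} = - 16974 \frac{1}{\frac{1}{12166}} + \frac{32539}{22961} = \left(-16974\right) 12166 + \frac{32539}{22961} = -206505684 + \frac{32539}{22961} = - \frac{4741576977785}{22961}$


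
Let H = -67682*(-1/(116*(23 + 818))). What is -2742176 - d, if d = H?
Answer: -133757894769/48778 ≈ -2.7422e+6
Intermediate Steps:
H = 33841/48778 (H = -67682/(841*(-116)) = -67682/(-97556) = -67682*(-1/97556) = 33841/48778 ≈ 0.69378)
d = 33841/48778 ≈ 0.69378
-2742176 - d = -2742176 - 1*33841/48778 = -2742176 - 33841/48778 = -133757894769/48778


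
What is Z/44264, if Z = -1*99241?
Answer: -99241/44264 ≈ -2.2420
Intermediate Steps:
Z = -99241
Z/44264 = -99241/44264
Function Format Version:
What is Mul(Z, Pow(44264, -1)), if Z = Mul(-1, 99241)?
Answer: Rational(-99241, 44264) ≈ -2.2420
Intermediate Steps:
Z = -99241
Mul(Z, Pow(44264, -1)) = Mul(-99241, Pow(44264, -1)) = Mul(-99241, Rational(1, 44264)) = Rational(-99241, 44264)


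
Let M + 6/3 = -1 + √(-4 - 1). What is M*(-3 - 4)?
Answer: 21 - 7*I*√5 ≈ 21.0 - 15.652*I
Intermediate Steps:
M = -3 + I*√5 (M = -2 + (-1 + √(-4 - 1)) = -2 + (-1 + √(-5)) = -2 + (-1 + I*√5) = -3 + I*√5 ≈ -3.0 + 2.2361*I)
M*(-3 - 4) = (-3 + I*√5)*(-3 - 4) = (-3 + I*√5)*(-7) = 21 - 7*I*√5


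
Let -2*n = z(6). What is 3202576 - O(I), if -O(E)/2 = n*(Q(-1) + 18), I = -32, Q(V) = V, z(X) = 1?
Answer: 3202559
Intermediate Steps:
n = -1/2 (n = -1/2*1 = -1/2 ≈ -0.50000)
O(E) = 17 (O(E) = -(-1)*(-1 + 18) = -(-1)*17 = -2*(-17/2) = 17)
3202576 - O(I) = 3202576 - 1*17 = 3202576 - 17 = 3202559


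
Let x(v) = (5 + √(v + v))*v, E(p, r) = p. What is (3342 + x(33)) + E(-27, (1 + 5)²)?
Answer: 3480 + 33*√66 ≈ 3748.1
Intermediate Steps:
x(v) = v*(5 + √2*√v) (x(v) = (5 + √(2*v))*v = (5 + √2*√v)*v = v*(5 + √2*√v))
(3342 + x(33)) + E(-27, (1 + 5)²) = (3342 + (5*33 + √2*33^(3/2))) - 27 = (3342 + (165 + √2*(33*√33))) - 27 = (3342 + (165 + 33*√66)) - 27 = (3507 + 33*√66) - 27 = 3480 + 33*√66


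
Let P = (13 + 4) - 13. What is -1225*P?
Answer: -4900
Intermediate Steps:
P = 4 (P = 17 - 13 = 4)
-1225*P = -1225*4 = -4900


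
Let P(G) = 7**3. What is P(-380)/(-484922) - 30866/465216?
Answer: -3781792885/56398368288 ≈ -0.067055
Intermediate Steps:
P(G) = 343
P(-380)/(-484922) - 30866/465216 = 343/(-484922) - 30866/465216 = 343*(-1/484922) - 30866*1/465216 = -343/484922 - 15433/232608 = -3781792885/56398368288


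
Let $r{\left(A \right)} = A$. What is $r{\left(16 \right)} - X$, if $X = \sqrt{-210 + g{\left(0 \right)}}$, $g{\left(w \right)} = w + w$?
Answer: $16 - i \sqrt{210} \approx 16.0 - 14.491 i$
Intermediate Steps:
$g{\left(w \right)} = 2 w$
$X = i \sqrt{210}$ ($X = \sqrt{-210 + 2 \cdot 0} = \sqrt{-210 + 0} = \sqrt{-210} = i \sqrt{210} \approx 14.491 i$)
$r{\left(16 \right)} - X = 16 - i \sqrt{210}$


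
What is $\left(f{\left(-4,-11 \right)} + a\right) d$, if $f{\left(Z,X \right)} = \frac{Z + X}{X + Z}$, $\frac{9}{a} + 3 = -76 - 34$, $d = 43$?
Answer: $\frac{4472}{113} \approx 39.575$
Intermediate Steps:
$a = - \frac{9}{113}$ ($a = \frac{9}{-3 - 110} = \frac{9}{-113} = 9 \left(- \frac{1}{113}\right) = - \frac{9}{113} \approx -0.079646$)
$f{\left(Z,X \right)} = 1$ ($f{\left(Z,X \right)} = \frac{X + Z}{X + Z} = 1$)
$\left(f{\left(-4,-11 \right)} + a\right) d = \left(1 - \frac{9}{113}\right) 43 = \frac{104}{113} \cdot 43 = \frac{4472}{113}$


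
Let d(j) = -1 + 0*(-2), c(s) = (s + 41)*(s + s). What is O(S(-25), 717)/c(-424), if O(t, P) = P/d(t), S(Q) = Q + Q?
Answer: -717/324784 ≈ -0.0022076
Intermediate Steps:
c(s) = 2*s*(41 + s) (c(s) = (41 + s)*(2*s) = 2*s*(41 + s))
d(j) = -1 (d(j) = -1 + 0 = -1)
S(Q) = 2*Q
O(t, P) = -P (O(t, P) = P/(-1) = P*(-1) = -P)
O(S(-25), 717)/c(-424) = (-1*717)/((2*(-424)*(41 - 424))) = -717/(2*(-424)*(-383)) = -717/324784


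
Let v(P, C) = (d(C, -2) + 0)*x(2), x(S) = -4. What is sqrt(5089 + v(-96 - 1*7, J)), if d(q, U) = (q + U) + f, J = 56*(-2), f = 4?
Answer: sqrt(5529) ≈ 74.357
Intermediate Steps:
J = -112
d(q, U) = 4 + U + q (d(q, U) = (q + U) + 4 = (U + q) + 4 = 4 + U + q)
v(P, C) = -8 - 4*C (v(P, C) = ((4 - 2 + C) + 0)*(-4) = ((2 + C) + 0)*(-4) = (2 + C)*(-4) = -8 - 4*C)
sqrt(5089 + v(-96 - 1*7, J)) = sqrt(5089 + (-8 - 4*(-112))) = sqrt(5089 + (-8 + 448)) = sqrt(5089 + 440) = sqrt(5529)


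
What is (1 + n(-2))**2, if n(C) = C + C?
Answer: 9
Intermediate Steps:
n(C) = 2*C
(1 + n(-2))**2 = (1 + 2*(-2))**2 = (1 - 4)**2 = (-3)**2 = 9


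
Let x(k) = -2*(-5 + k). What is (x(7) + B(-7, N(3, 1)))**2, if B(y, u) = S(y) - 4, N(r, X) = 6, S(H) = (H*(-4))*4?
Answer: 10816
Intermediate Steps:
S(H) = -16*H (S(H) = -4*H*4 = -16*H)
x(k) = 10 - 2*k
B(y, u) = -4 - 16*y (B(y, u) = -16*y - 4 = -4 - 16*y)
(x(7) + B(-7, N(3, 1)))**2 = ((10 - 2*7) + (-4 - 16*(-7)))**2 = ((10 - 14) + (-4 + 112))**2 = (-4 + 108)**2 = 104**2 = 10816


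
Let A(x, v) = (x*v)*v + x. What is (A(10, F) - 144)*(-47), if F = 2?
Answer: 4418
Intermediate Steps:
A(x, v) = x + x*v² (A(x, v) = (v*x)*v + x = x*v² + x = x + x*v²)
(A(10, F) - 144)*(-47) = (10*(1 + 2²) - 144)*(-47) = (10*(1 + 4) - 144)*(-47) = (10*5 - 144)*(-47) = (50 - 144)*(-47) = -94*(-47) = 4418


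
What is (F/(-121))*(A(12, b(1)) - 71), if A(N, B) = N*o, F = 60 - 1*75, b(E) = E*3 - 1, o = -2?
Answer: -1425/121 ≈ -11.777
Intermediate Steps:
b(E) = -1 + 3*E (b(E) = 3*E - 1 = -1 + 3*E)
F = -15 (F = 60 - 75 = -15)
A(N, B) = -2*N (A(N, B) = N*(-2) = -2*N)
(F/(-121))*(A(12, b(1)) - 71) = (-15/(-121))*(-2*12 - 71) = (-15*(-1/121))*(-24 - 71) = (15/121)*(-95) = -1425/121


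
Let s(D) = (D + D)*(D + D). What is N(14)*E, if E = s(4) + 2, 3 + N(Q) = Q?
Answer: 726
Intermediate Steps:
s(D) = 4*D² (s(D) = (2*D)*(2*D) = 4*D²)
N(Q) = -3 + Q
E = 66 (E = 4*4² + 2 = 4*16 + 2 = 64 + 2 = 66)
N(14)*E = (-3 + 14)*66 = 11*66 = 726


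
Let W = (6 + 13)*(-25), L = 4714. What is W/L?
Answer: -475/4714 ≈ -0.10076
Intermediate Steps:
W = -475 (W = 19*(-25) = -475)
W/L = -475/4714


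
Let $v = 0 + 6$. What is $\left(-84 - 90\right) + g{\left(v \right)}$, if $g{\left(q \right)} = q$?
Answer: $-168$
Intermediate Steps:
$v = 6$
$\left(-84 - 90\right) + g{\left(v \right)} = \left(-84 - 90\right) + 6 = -174 + 6 = -168$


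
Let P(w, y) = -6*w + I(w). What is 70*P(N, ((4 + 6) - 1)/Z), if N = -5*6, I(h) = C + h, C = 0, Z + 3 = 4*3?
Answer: 10500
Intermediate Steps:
Z = 9 (Z = -3 + 4*3 = -3 + 12 = 9)
I(h) = h (I(h) = 0 + h = h)
N = -30
P(w, y) = -5*w (P(w, y) = -6*w + w = -5*w)
70*P(N, ((4 + 6) - 1)/Z) = 70*(-5*(-30)) = 70*150 = 10500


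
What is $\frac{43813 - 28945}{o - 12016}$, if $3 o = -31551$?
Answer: $- \frac{708}{1073} \approx -0.65983$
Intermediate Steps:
$o = -10517$ ($o = \frac{1}{3} \left(-31551\right) = -10517$)
$\frac{43813 - 28945}{o - 12016} = \frac{43813 - 28945}{-10517 - 12016} = \frac{14868}{-22533} = 14868 \left(- \frac{1}{22533}\right) = - \frac{708}{1073}$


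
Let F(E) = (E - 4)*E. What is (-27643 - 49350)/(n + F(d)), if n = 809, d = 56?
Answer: -76993/3721 ≈ -20.691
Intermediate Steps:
F(E) = E*(-4 + E) (F(E) = (-4 + E)*E = E*(-4 + E))
(-27643 - 49350)/(n + F(d)) = (-27643 - 49350)/(809 + 56*(-4 + 56)) = -76993/(809 + 56*52) = -76993/(809 + 2912) = -76993/3721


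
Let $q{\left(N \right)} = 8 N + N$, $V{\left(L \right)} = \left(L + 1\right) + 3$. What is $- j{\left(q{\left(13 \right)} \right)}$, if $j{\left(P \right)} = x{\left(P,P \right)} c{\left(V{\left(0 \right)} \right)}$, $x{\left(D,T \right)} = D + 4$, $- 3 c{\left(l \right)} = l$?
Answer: $\frac{484}{3} \approx 161.33$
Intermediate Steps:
$V{\left(L \right)} = 4 + L$ ($V{\left(L \right)} = \left(1 + L\right) + 3 = 4 + L$)
$c{\left(l \right)} = - \frac{l}{3}$
$q{\left(N \right)} = 9 N$
$x{\left(D,T \right)} = 4 + D$
$j{\left(P \right)} = - \frac{16}{3} - \frac{4 P}{3}$ ($j{\left(P \right)} = \left(4 + P\right) \left(- \frac{4 + 0}{3}\right) = \left(4 + P\right) \left(\left(- \frac{1}{3}\right) 4\right) = \left(4 + P\right) \left(- \frac{4}{3}\right) = - \frac{16}{3} - \frac{4 P}{3}$)
$- j{\left(q{\left(13 \right)} \right)} = - (- \frac{16}{3} - \frac{4 \cdot 9 \cdot 13}{3}) = - (- \frac{16}{3} - 156) = \left(-1\right) \left(- \frac{484}{3}\right) = \frac{484}{3}$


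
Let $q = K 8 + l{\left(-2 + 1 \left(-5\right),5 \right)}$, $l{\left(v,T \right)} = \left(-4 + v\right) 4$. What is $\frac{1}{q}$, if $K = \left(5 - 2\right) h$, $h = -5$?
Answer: $- \frac{1}{164} \approx -0.0060976$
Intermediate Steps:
$K = -15$ ($K = \left(5 - 2\right) \left(-5\right) = 3 \left(-5\right) = -15$)
$l{\left(v,T \right)} = -16 + 4 v$
$q = -164$ ($q = \left(-15\right) 8 + \left(-16 + 4 \left(-2 + 1 \left(-5\right)\right)\right) = -120 + \left(-16 + 4 \left(-2 - 5\right)\right) = -120 + \left(-16 + 4 \left(-7\right)\right) = -120 - 44 = -164$)
$\frac{1}{q} = \frac{1}{-164} = - \frac{1}{164}$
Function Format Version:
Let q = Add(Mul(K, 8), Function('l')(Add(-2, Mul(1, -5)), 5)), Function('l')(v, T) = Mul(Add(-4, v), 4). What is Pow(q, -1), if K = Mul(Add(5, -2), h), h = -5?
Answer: Rational(-1, 164) ≈ -0.0060976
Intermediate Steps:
K = -15 (K = Mul(Add(5, -2), -5) = Mul(3, -5) = -15)
Function('l')(v, T) = Add(-16, Mul(4, v))
q = -164 (q = Add(Mul(-15, 8), Add(-16, Mul(4, Add(-2, Mul(1, -5))))) = Add(-120, Add(-16, Mul(4, Add(-2, -5)))) = Add(-120, Add(-16, Mul(4, -7))) = Add(-120, Add(-16, -28)) = Add(-120, -44) = -164)
Pow(q, -1) = Pow(-164, -1) = Rational(-1, 164)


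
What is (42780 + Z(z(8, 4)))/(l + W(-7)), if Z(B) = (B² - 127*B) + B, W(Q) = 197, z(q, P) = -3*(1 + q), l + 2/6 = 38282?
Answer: 140733/115436 ≈ 1.2191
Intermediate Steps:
l = 114845/3 (l = -⅓ + 38282 = 114845/3 ≈ 38282.)
z(q, P) = -3 - 3*q
Z(B) = B² - 126*B
(42780 + Z(z(8, 4)))/(l + W(-7)) = (42780 + (-3 - 3*8)*(-126 + (-3 - 3*8)))/(114845/3 + 197) = (42780 + (-3 - 24)*(-126 + (-3 - 24)))/(115436/3) = (42780 - 27*(-126 - 27))*(3/115436) = (42780 - 27*(-153))*(3/115436) = (42780 + 4131)*(3/115436) = 46911*(3/115436) = 140733/115436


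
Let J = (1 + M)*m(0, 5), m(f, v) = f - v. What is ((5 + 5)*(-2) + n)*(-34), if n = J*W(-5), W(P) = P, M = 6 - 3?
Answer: -2720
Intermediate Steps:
M = 3
J = -20 (J = (1 + 3)*(0 - 1*5) = 4*(0 - 5) = 4*(-5) = -20)
n = 100 (n = -20*(-5) = 100)
((5 + 5)*(-2) + n)*(-34) = ((5 + 5)*(-2) + 100)*(-34) = (10*(-2) + 100)*(-34) = (-20 + 100)*(-34) = 80*(-34) = -2720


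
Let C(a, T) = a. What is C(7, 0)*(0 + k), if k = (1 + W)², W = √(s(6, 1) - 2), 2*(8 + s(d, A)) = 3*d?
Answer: 14*I ≈ 14.0*I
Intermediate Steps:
s(d, A) = -8 + 3*d/2 (s(d, A) = -8 + (3*d)/2 = -8 + 3*d/2)
W = I (W = √((-8 + (3/2)*6) - 2) = √((-8 + 9) - 2) = √(1 - 2) = √(-1) = I ≈ 1.0*I)
k = (1 + I)² ≈ 2.0*I
C(7, 0)*(0 + k) = 7*(0 + 2*I) = 7*(2*I) = 14*I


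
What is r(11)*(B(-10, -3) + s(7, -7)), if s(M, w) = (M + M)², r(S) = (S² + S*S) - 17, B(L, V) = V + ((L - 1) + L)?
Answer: 38700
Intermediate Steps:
B(L, V) = -1 + V + 2*L (B(L, V) = V + ((-1 + L) + L) = V + (-1 + 2*L) = -1 + V + 2*L)
r(S) = -17 + 2*S² (r(S) = (S² + S²) - 17 = 2*S² - 17 = -17 + 2*S²)
s(M, w) = 4*M² (s(M, w) = (2*M)² = 4*M²)
r(11)*(B(-10, -3) + s(7, -7)) = (-17 + 2*11²)*((-1 - 3 + 2*(-10)) + 4*7²) = (-17 + 2*121)*((-1 - 3 - 20) + 4*49) = (-17 + 242)*(-24 + 196) = 225*172 = 38700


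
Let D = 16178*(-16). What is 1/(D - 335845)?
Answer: -1/594693 ≈ -1.6815e-6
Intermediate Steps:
D = -258848
1/(D - 335845) = 1/(-258848 - 335845) = 1/(-594693) = -1/594693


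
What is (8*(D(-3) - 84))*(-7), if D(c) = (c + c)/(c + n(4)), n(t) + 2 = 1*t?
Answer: 4368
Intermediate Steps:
n(t) = -2 + t (n(t) = -2 + 1*t = -2 + t)
D(c) = 2*c/(2 + c) (D(c) = (c + c)/(c + (-2 + 4)) = (2*c)/(c + 2) = (2*c)/(2 + c) = 2*c/(2 + c))
(8*(D(-3) - 84))*(-7) = (8*(2*(-3)/(2 - 3) - 84))*(-7) = (8*(2*(-3)/(-1) - 84))*(-7) = (8*(2*(-3)*(-1) - 84))*(-7) = (8*(6 - 84))*(-7) = (8*(-78))*(-7) = -624*(-7) = 4368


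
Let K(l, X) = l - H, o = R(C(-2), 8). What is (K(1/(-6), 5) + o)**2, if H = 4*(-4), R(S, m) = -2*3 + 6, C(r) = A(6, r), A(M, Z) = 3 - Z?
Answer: 9025/36 ≈ 250.69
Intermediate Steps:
C(r) = 3 - r
R(S, m) = 0 (R(S, m) = -6 + 6 = 0)
H = -16
o = 0
K(l, X) = 16 + l (K(l, X) = l - 1*(-16) = l + 16 = 16 + l)
(K(1/(-6), 5) + o)**2 = ((16 + 1/(-6)) + 0)**2 = ((16 - 1/6) + 0)**2 = (95/6 + 0)**2 = (95/6)**2 = 9025/36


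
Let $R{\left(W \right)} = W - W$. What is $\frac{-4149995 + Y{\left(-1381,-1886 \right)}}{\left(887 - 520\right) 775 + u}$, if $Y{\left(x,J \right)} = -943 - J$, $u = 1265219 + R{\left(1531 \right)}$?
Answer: $- \frac{1037263}{387411} \approx -2.6774$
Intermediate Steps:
$R{\left(W \right)} = 0$
$u = 1265219$ ($u = 1265219 + 0 = 1265219$)
$\frac{-4149995 + Y{\left(-1381,-1886 \right)}}{\left(887 - 520\right) 775 + u} = \frac{-4149995 - -943}{\left(887 - 520\right) 775 + 1265219} = \frac{-4149995 + \left(-943 + 1886\right)}{\left(887 - 520\right) 775 + 1265219} = \frac{-4149995 + 943}{367 \cdot 775 + 1265219} = - \frac{4149052}{284425 + 1265219} = - \frac{4149052}{1549644} = \left(-4149052\right) \frac{1}{1549644} = - \frac{1037263}{387411}$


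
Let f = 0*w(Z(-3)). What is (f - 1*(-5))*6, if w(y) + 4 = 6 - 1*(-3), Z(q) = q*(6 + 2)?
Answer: 30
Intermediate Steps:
Z(q) = 8*q (Z(q) = q*8 = 8*q)
w(y) = 5 (w(y) = -4 + (6 - 1*(-3)) = -4 + (6 + 3) = -4 + 9 = 5)
f = 0 (f = 0*5 = 0)
(f - 1*(-5))*6 = (0 - 1*(-5))*6 = (0 + 5)*6 = 5*6 = 30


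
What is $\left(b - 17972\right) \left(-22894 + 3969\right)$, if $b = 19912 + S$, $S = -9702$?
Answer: $146895850$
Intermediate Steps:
$b = 10210$ ($b = 19912 - 9702 = 10210$)
$\left(b - 17972\right) \left(-22894 + 3969\right) = \left(10210 - 17972\right) \left(-22894 + 3969\right) = \left(-7762\right) \left(-18925\right) = 146895850$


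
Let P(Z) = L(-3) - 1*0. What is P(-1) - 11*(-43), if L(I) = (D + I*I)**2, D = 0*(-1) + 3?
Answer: 617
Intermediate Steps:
D = 3 (D = 0 + 3 = 3)
L(I) = (3 + I**2)**2 (L(I) = (3 + I*I)**2 = (3 + I**2)**2)
P(Z) = 144 (P(Z) = (3 + (-3)**2)**2 - 1*0 = (3 + 9)**2 + 0 = 12**2 + 0 = 144 + 0 = 144)
P(-1) - 11*(-43) = 144 - 11*(-43) = 144 + 473 = 617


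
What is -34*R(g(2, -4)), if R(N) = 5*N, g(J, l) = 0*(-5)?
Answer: 0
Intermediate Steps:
g(J, l) = 0
-34*R(g(2, -4)) = -170*0 = -34*0 = 0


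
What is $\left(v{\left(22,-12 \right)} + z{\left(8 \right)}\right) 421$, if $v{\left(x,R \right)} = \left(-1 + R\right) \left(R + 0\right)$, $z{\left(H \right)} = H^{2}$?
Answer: $92620$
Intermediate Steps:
$v{\left(x,R \right)} = R \left(-1 + R\right)$ ($v{\left(x,R \right)} = \left(-1 + R\right) R = R \left(-1 + R\right)$)
$\left(v{\left(22,-12 \right)} + z{\left(8 \right)}\right) 421 = \left(- 12 \left(-1 - 12\right) + 8^{2}\right) 421 = \left(\left(-12\right) \left(-13\right) + 64\right) 421 = \left(156 + 64\right) 421 = 220 \cdot 421 = 92620$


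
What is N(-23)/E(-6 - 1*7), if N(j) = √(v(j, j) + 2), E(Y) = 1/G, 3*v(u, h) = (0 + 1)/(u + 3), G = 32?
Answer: 16*√1785/15 ≈ 45.066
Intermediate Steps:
v(u, h) = 1/(3*(3 + u)) (v(u, h) = ((0 + 1)/(u + 3))/3 = (1/(3 + u))/3 = 1/(3*(3 + u)))
E(Y) = 1/32
N(j) = √(2 + 1/(3*(3 + j))) (N(j) = √(1/(3*(3 + j)) + 2) = √(2 + 1/(3*(3 + j))))
N(-23)/E(-6 - 1*7) = (√3*√((19 + 6*(-23))/(3 - 23))/3)/(1/32) = (√3*√((19 - 138)/(-20))/3)*32 = (√3*√(-1/20*(-119))/3)*32 = (√3*√(119/20)/3)*32 = (√3*(√595/10)/3)*32 = (√1785/30)*32 = 16*√1785/15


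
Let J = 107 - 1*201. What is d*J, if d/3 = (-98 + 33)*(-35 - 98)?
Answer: -2437890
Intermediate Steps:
J = -94 (J = 107 - 201 = -94)
d = 25935 (d = 3*((-98 + 33)*(-35 - 98)) = 3*(-65*(-133)) = 3*8645 = 25935)
d*J = 25935*(-94) = -2437890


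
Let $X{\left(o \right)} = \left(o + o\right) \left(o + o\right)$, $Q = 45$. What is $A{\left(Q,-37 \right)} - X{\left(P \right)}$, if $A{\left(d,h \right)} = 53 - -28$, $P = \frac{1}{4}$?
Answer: $\frac{323}{4} \approx 80.75$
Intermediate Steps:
$P = \frac{1}{4} \approx 0.25$
$A{\left(d,h \right)} = 81$ ($A{\left(d,h \right)} = 53 + 28 = 81$)
$X{\left(o \right)} = 4 o^{2}$ ($X{\left(o \right)} = 2 o 2 o = 4 o^{2}$)
$A{\left(Q,-37 \right)} - X{\left(P \right)} = 81 - \frac{4}{16} = 81 - 4 \cdot \frac{1}{16} = 81 - \frac{1}{4} = \frac{323}{4}$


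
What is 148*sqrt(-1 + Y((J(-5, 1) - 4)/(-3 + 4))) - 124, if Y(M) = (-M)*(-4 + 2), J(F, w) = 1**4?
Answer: -124 + 148*I*sqrt(7) ≈ -124.0 + 391.57*I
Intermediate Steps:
J(F, w) = 1
Y(M) = 2*M (Y(M) = -M*(-2) = 2*M)
148*sqrt(-1 + Y((J(-5, 1) - 4)/(-3 + 4))) - 124 = 148*sqrt(-1 + 2*((1 - 4)/(-3 + 4))) - 124 = 148*sqrt(-1 + 2*(-3/1)) - 124 = 148*sqrt(-1 + 2*(-3*1)) - 124 = 148*sqrt(-1 + 2*(-3)) - 124 = 148*sqrt(-1 - 6) - 124 = 148*sqrt(-7) - 124 = 148*(I*sqrt(7)) - 124 = 148*I*sqrt(7) - 124 = -124 + 148*I*sqrt(7)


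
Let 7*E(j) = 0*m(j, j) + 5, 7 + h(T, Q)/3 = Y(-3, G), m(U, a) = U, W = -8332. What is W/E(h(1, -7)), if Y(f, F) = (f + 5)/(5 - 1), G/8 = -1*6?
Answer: -58324/5 ≈ -11665.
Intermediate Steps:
G = -48 (G = 8*(-1*6) = 8*(-6) = -48)
Y(f, F) = 5/4 + f/4 (Y(f, F) = (5 + f)/4 = (5 + f)*(1/4) = 5/4 + f/4)
h(T, Q) = -39/2 (h(T, Q) = -21 + 3*(5/4 + (1/4)*(-3)) = -21 + 3*(5/4 - 3/4) = -21 + 3*(1/2) = -21 + 3/2 = -39/2)
E(j) = 5/7 (E(j) = (0*j + 5)/7 = (0 + 5)/7 = (1/7)*5 = 5/7)
W/E(h(1, -7)) = -8332/5/7 = -8332*7/5 = -58324/5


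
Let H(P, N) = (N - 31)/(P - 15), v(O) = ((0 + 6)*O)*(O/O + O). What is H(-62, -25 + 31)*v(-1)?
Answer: 0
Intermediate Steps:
v(O) = 6*O*(1 + O) (v(O) = (6*O)*(1 + O) = 6*O*(1 + O))
H(P, N) = (-31 + N)/(-15 + P)
H(-62, -25 + 31)*v(-1) = ((-31 + (-25 + 31))/(-15 - 62))*(6*(-1)*(1 - 1)) = ((-31 + 6)/(-77))*(6*(-1)*0) = -1/77*(-25)*0 = (25/77)*0 = 0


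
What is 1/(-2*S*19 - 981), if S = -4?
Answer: -1/829 ≈ -0.0012063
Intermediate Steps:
1/(-2*S*19 - 981) = 1/(-2*(-4)*19 - 981) = 1/(8*19 - 981) = 1/(152 - 981) = 1/(-829) = -1/829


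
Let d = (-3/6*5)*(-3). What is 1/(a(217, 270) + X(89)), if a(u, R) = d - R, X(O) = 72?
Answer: -2/381 ≈ -0.0052493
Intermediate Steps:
d = 15/2 (d = (-3*⅙*5)*(-3) = -½*5*(-3) = -5/2*(-3) = 15/2 ≈ 7.5000)
a(u, R) = 15/2 - R
1/(a(217, 270) + X(89)) = 1/((15/2 - 1*270) + 72) = 1/((15/2 - 270) + 72) = 1/(-525/2 + 72) = 1/(-381/2) = -2/381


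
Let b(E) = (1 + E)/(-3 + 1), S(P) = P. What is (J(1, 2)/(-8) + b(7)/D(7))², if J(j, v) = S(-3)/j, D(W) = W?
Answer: 121/3136 ≈ 0.038584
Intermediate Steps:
b(E) = -½ - E/2 (b(E) = (1 + E)/(-2) = (1 + E)*(-½) = -½ - E/2)
J(j, v) = -3/j
(J(1, 2)/(-8) + b(7)/D(7))² = (-3/1/(-8) + (-½ - ½*7)/7)² = (-3*1*(-⅛) + (-½ - 7/2)*(⅐))² = (-3*(-⅛) - 4*⅐)² = (3/8 - 4/7)² = (-11/56)² = 121/3136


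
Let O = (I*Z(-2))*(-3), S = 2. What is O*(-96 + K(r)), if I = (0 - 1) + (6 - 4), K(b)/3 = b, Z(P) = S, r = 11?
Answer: 378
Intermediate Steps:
Z(P) = 2
K(b) = 3*b
I = 1 (I = -1 + 2 = 1)
O = -6 (O = (1*2)*(-3) = 2*(-3) = -6)
O*(-96 + K(r)) = -6*(-96 + 3*11) = -6*(-96 + 33) = -6*(-63) = 378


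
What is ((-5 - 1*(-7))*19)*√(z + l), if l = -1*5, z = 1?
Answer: 76*I ≈ 76.0*I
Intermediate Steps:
l = -5
((-5 - 1*(-7))*19)*√(z + l) = ((-5 - 1*(-7))*19)*√(1 - 5) = ((-5 + 7)*19)*√(-4) = (2*19)*(2*I) = 38*(2*I) = 76*I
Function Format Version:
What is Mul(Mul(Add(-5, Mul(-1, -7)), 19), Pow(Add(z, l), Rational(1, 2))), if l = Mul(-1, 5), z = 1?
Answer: Mul(76, I) ≈ Mul(76.000, I)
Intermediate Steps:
l = -5
Mul(Mul(Add(-5, Mul(-1, -7)), 19), Pow(Add(z, l), Rational(1, 2))) = Mul(Mul(Add(-5, Mul(-1, -7)), 19), Pow(Add(1, -5), Rational(1, 2))) = Mul(Mul(Add(-5, 7), 19), Pow(-4, Rational(1, 2))) = Mul(Mul(2, 19), Mul(2, I)) = Mul(38, Mul(2, I)) = Mul(76, I)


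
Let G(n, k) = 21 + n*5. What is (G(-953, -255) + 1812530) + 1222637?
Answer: 3030423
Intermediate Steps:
G(n, k) = 21 + 5*n
(G(-953, -255) + 1812530) + 1222637 = ((21 + 5*(-953)) + 1812530) + 1222637 = ((21 - 4765) + 1812530) + 1222637 = (-4744 + 1812530) + 1222637 = 1807786 + 1222637 = 3030423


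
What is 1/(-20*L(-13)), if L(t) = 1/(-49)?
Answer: 49/20 ≈ 2.4500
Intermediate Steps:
L(t) = -1/49
1/(-20*L(-13)) = 1/(-20*(-1/49)) = 1/(20/49) = 49/20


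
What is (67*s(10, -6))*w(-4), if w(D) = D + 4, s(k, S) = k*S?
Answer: 0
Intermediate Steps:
s(k, S) = S*k
w(D) = 4 + D
(67*s(10, -6))*w(-4) = (67*(-6*10))*(4 - 4) = (67*(-60))*0 = -4020*0 = 0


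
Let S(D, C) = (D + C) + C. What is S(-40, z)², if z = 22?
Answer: 16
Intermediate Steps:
S(D, C) = D + 2*C (S(D, C) = (C + D) + C = D + 2*C)
S(-40, z)² = (-40 + 2*22)² = (-40 + 44)² = 4² = 16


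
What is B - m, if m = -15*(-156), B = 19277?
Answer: 16937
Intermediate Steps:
m = 2340
B - m = 19277 - 1*2340 = 19277 - 2340 = 16937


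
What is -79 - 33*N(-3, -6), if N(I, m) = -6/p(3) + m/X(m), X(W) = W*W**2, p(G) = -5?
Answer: -7171/60 ≈ -119.52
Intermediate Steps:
X(W) = W**3
N(I, m) = 6/5 + m**(-2) (N(I, m) = -6/(-5) + m/(m**3) = -6*(-1/5) + m/m**3 = 6/5 + m**(-2))
-79 - 33*N(-3, -6) = -79 - 33*(6/5 + (-6)**(-2)) = -79 - 33*(6/5 + 1/36) = -79 - 33*221/180 = -79 - 2431/60 = -7171/60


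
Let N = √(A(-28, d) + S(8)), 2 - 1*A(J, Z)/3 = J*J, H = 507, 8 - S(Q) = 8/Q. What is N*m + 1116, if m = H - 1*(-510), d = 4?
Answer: 1116 + 1017*I*√2339 ≈ 1116.0 + 49185.0*I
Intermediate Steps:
S(Q) = 8 - 8/Q
A(J, Z) = 6 - 3*J² (A(J, Z) = 6 - 3*J*J = 6 - 3*J²)
m = 1017 (m = 507 - 1*(-510) = 507 + 510 = 1017)
N = I*√2339 (N = √((6 - 3*(-28)²) + (8 - 8/8)) = √((6 - 3*784) + (8 - 8*⅛)) = √((6 - 2352) + (8 - 1)) = √(-2346 + 7) = √(-2339) = I*√2339 ≈ 48.363*I)
N*m + 1116 = (I*√2339)*1017 + 1116 = 1017*I*√2339 + 1116 = 1116 + 1017*I*√2339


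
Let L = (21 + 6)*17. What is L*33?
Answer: 15147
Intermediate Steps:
L = 459 (L = 27*17 = 459)
L*33 = 459*33 = 15147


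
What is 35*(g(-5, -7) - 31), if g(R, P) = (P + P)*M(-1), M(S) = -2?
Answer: -105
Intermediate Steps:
g(R, P) = -4*P (g(R, P) = (P + P)*(-2) = (2*P)*(-2) = -4*P)
35*(g(-5, -7) - 31) = 35*(-4*(-7) - 31) = 35*(28 - 31) = 35*(-3) = -105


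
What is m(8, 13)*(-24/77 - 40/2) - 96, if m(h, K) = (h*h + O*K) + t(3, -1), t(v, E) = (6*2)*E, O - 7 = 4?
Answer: -312372/77 ≈ -4056.8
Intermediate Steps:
O = 11 (O = 7 + 4 = 11)
t(v, E) = 12*E
m(h, K) = -12 + h**2 + 11*K (m(h, K) = (h*h + 11*K) + 12*(-1) = (h**2 + 11*K) - 12 = -12 + h**2 + 11*K)
m(8, 13)*(-24/77 - 40/2) - 96 = (-12 + 8**2 + 11*13)*(-24/77 - 40/2) - 96 = (-12 + 64 + 143)*(-24*1/77 - 40*1/2) - 96 = 195*(-24/77 - 20) - 96 = 195*(-1564/77) - 96 = -304980/77 - 96 = -312372/77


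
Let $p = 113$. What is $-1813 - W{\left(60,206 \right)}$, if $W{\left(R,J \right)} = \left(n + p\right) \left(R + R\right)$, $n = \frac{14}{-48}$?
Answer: $-15338$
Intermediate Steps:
$n = - \frac{7}{24}$ ($n = 14 \left(- \frac{1}{48}\right) = - \frac{7}{24} \approx -0.29167$)
$W{\left(R,J \right)} = \frac{2705 R}{12}$ ($W{\left(R,J \right)} = \left(- \frac{7}{24} + 113\right) \left(R + R\right) = \frac{2705 \cdot 2 R}{24} = \frac{2705 R}{12}$)
$-1813 - W{\left(60,206 \right)} = -1813 - \frac{2705}{12} \cdot 60 = -1813 - 13525 = -15338$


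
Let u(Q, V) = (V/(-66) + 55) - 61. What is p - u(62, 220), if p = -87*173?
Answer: -45125/3 ≈ -15042.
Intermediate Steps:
u(Q, V) = -6 - V/66 (u(Q, V) = (V*(-1/66) + 55) - 61 = (-V/66 + 55) - 61 = (55 - V/66) - 61 = -6 - V/66)
p = -15051
p - u(62, 220) = -15051 - (-6 - 1/66*220) = -15051 - (-6 - 10/3) = -15051 - 1*(-28/3) = -15051 + 28/3 = -45125/3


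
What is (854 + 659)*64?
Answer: 96832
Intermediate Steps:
(854 + 659)*64 = 1513*64 = 96832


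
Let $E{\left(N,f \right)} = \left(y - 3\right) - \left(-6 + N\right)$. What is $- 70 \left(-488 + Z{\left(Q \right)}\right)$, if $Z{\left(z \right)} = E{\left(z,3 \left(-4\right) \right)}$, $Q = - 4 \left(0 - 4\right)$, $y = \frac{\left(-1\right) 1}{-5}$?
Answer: $35056$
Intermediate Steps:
$y = \frac{1}{5}$ ($y = \left(-1\right) \left(- \frac{1}{5}\right) = \frac{1}{5} \approx 0.2$)
$Q = 16$ ($Q = \left(-4\right) \left(-4\right) = 16$)
$E{\left(N,f \right)} = \frac{16}{5} - N$ ($E{\left(N,f \right)} = \left(\frac{1}{5} - 3\right) - \left(-6 + N\right) = - \frac{14}{5} - \left(-6 + N\right) = \frac{16}{5} - N$)
$Z{\left(z \right)} = \frac{16}{5} - z$
$- 70 \left(-488 + Z{\left(Q \right)}\right) = - 70 \left(-488 + \left(\frac{16}{5} - 16\right)\right) = - 70 \left(-488 - \frac{64}{5}\right) = \left(-70\right) \left(- \frac{2504}{5}\right) = 35056$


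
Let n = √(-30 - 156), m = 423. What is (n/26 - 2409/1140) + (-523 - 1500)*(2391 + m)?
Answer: -2163235163/380 + I*√186/26 ≈ -5.6927e+6 + 0.52455*I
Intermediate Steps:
n = I*√186 (n = √(-186) = I*√186 ≈ 13.638*I)
(n/26 - 2409/1140) + (-523 - 1500)*(2391 + m) = ((I*√186)/26 - 2409/1140) + (-523 - 1500)*(2391 + 423) = ((I*√186)*(1/26) - 2409*1/1140) - 2023*2814 = (I*√186/26 - 803/380) - 5692722 = (-803/380 + I*√186/26) - 5692722 = -2163235163/380 + I*√186/26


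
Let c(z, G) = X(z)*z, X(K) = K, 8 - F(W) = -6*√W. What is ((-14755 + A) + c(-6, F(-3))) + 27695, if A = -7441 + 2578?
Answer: 8113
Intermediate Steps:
F(W) = 8 + 6*√W (F(W) = 8 - (-6)*√W = 8 + 6*√W)
A = -4863
c(z, G) = z² (c(z, G) = z*z = z²)
((-14755 + A) + c(-6, F(-3))) + 27695 = ((-14755 - 4863) + (-6)²) + 27695 = (-19618 + 36) + 27695 = -19582 + 27695 = 8113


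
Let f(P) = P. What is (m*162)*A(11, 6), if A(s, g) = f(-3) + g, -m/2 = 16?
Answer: -15552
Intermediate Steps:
m = -32 (m = -2*16 = -32)
A(s, g) = -3 + g
(m*162)*A(11, 6) = (-32*162)*(-3 + 6) = -5184*3 = -15552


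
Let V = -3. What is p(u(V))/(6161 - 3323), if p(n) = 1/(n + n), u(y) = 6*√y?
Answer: -I*√3/102168 ≈ -1.6953e-5*I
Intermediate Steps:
p(n) = 1/(2*n)
p(u(V))/(6161 - 3323) = (1/(2*((6*√(-3)))))/(6161 - 3323) = (1/(2*((6*(I*√3)))))/2838 = (1/(2*((6*I*√3))))*(1/2838) = ((-I*√3/18)/2)*(1/2838) = -I*√3/36*(1/2838) = -I*√3/102168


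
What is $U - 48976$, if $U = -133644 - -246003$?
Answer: $63383$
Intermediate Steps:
$U = 112359$ ($U = -133644 + 246003 = 112359$)
$U - 48976 = 112359 - 48976 = 63383$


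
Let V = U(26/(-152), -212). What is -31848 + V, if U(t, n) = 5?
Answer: -31843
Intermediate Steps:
V = 5
-31848 + V = -31848 + 5 = -31843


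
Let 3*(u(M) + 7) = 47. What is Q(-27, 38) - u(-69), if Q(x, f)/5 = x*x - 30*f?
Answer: -6191/3 ≈ -2063.7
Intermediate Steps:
Q(x, f) = -150*f + 5*x² (Q(x, f) = 5*(x*x - 30*f) = 5*(x² - 30*f) = -150*f + 5*x²)
u(M) = 26/3 (u(M) = -7 + (⅓)*47 = -7 + 47/3 = 26/3)
Q(-27, 38) - u(-69) = (-150*38 + 5*(-27)²) - 1*26/3 = (-5700 + 5*729) - 26/3 = (-5700 + 3645) - 26/3 = -2055 - 26/3 = -6191/3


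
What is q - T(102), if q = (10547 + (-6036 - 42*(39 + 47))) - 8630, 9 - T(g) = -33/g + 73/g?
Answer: -394720/51 ≈ -7739.6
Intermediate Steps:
T(g) = 9 - 40/g (T(g) = 9 - (-33/g + 73/g) = 9 - 40/g)
q = -7731 (q = (10547 + (-6036 - 42*86)) - 8630 = (10547 + (-6036 - 3612)) - 8630 = (10547 - 9648) - 8630 = 899 - 8630 = -7731)
q - T(102) = -7731 - (9 - 40/102) = -7731 - (9 - 40*1/102) = -7731 - (9 - 20/51) = -7731 - 1*439/51 = -7731 - 439/51 = -394720/51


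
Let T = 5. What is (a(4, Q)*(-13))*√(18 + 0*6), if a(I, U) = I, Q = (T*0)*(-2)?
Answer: -156*√2 ≈ -220.62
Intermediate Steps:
Q = 0 (Q = (5*0)*(-2) = 0*(-2) = 0)
(a(4, Q)*(-13))*√(18 + 0*6) = (4*(-13))*√(18 + 0*6) = -52*√(18 + 0) = -156*√2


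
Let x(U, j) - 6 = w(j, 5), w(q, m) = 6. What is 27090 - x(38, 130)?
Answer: 27078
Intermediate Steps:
x(U, j) = 12 (x(U, j) = 6 + 6 = 12)
27090 - x(38, 130) = 27090 - 1*12 = 27090 - 12 = 27078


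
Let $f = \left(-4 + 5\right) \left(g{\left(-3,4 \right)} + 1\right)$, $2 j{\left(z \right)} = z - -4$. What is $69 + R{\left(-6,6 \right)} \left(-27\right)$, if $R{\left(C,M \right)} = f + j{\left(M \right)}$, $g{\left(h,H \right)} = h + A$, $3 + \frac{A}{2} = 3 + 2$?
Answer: $-120$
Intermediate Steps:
$A = 4$ ($A = -6 + 2 \left(3 + 2\right) = -6 + 2 \cdot 5 = -6 + 10 = 4$)
$g{\left(h,H \right)} = 4 + h$ ($g{\left(h,H \right)} = h + 4 = 4 + h$)
$j{\left(z \right)} = 2 + \frac{z}{2}$ ($j{\left(z \right)} = \frac{z - -4}{2} = \frac{z + 4}{2} = \frac{4 + z}{2} = 2 + \frac{z}{2}$)
$f = 2$ ($f = \left(-4 + 5\right) \left(\left(4 - 3\right) + 1\right) = 1 \left(1 + 1\right) = 1 \cdot 2 = 2$)
$R{\left(C,M \right)} = 4 + \frac{M}{2}$ ($R{\left(C,M \right)} = 2 + \left(2 + \frac{M}{2}\right) = 4 + \frac{M}{2}$)
$69 + R{\left(-6,6 \right)} \left(-27\right) = 69 + \left(4 + \frac{1}{2} \cdot 6\right) \left(-27\right) = 69 + \left(4 + 3\right) \left(-27\right) = 69 + 7 \left(-27\right) = 69 - 189 = -120$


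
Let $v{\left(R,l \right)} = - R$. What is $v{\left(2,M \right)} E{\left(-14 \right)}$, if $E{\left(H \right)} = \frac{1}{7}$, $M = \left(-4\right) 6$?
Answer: $- \frac{2}{7} \approx -0.28571$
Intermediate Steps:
$M = -24$
$E{\left(H \right)} = \frac{1}{7}$
$v{\left(2,M \right)} E{\left(-14 \right)} = \left(-1\right) 2 \cdot \frac{1}{7} = \left(-2\right) \frac{1}{7} = - \frac{2}{7}$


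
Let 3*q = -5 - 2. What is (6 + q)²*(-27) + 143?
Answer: -220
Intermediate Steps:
q = -7/3 (q = (-5 - 2)/3 = (⅓)*(-7) = -7/3 ≈ -2.3333)
(6 + q)²*(-27) + 143 = (6 - 7/3)²*(-27) + 143 = (11/3)²*(-27) + 143 = (121/9)*(-27) + 143 = -363 + 143 = -220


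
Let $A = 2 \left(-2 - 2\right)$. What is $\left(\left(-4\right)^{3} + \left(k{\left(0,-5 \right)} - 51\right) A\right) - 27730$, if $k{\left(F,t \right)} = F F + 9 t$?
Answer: $-27026$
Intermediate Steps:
$A = -8$ ($A = 2 \left(-4\right) = -8$)
$k{\left(F,t \right)} = F^{2} + 9 t$
$\left(\left(-4\right)^{3} + \left(k{\left(0,-5 \right)} - 51\right) A\right) - 27730 = \left(\left(-4\right)^{3} + \left(\left(0^{2} + 9 \left(-5\right)\right) - 51\right) \left(-8\right)\right) - 27730 = \left(-64 + \left(\left(0 - 45\right) - 51\right) \left(-8\right)\right) - 27730 = \left(-64 + \left(-45 - 51\right) \left(-8\right)\right) - 27730 = \left(-64 - -768\right) - 27730 = \left(-64 + 768\right) - 27730 = 704 - 27730 = -27026$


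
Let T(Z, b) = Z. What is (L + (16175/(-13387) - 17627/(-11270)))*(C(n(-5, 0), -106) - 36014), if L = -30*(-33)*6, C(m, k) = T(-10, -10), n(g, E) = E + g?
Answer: -16142900721953988/75435745 ≈ -2.1400e+8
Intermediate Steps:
C(m, k) = -10
L = 5940 (L = 990*6 = 5940)
(L + (16175/(-13387) - 17627/(-11270)))*(C(n(-5, 0), -106) - 36014) = (5940 + (16175/(-13387) - 17627/(-11270)))*(-10 - 36014) = (5940 + (16175*(-1/13387) - 17627*(-1/11270)))*(-36024) = (5940 + (-16175/13387 + 17627/11270))*(-36024) = (5940 + 53680399/150871490)*(-36024) = (896230330999/150871490)*(-36024) = -16142900721953988/75435745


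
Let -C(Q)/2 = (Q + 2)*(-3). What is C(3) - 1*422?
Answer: -392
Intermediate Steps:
C(Q) = 12 + 6*Q (C(Q) = -2*(Q + 2)*(-3) = -2*(2 + Q)*(-3) = -2*(-6 - 3*Q) = 12 + 6*Q)
C(3) - 1*422 = (12 + 6*3) - 1*422 = (12 + 18) - 422 = 30 - 422 = -392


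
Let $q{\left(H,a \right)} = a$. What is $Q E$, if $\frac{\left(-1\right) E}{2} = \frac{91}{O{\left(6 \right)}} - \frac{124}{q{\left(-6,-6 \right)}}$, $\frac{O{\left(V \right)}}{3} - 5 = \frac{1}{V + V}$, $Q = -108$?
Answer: $\frac{350928}{61} \approx 5752.9$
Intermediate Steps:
$O{\left(V \right)} = 15 + \frac{3}{2 V}$ ($O{\left(V \right)} = 15 + \frac{3}{V + V} = 15 + \frac{3}{2 V}$)
$E = - \frac{9748}{183}$ ($E = - 2 \left(\frac{91}{15 + \frac{3}{2 \cdot 6}} - \frac{124}{-6}\right) = - 2 \left(\frac{91}{15 + \frac{3}{2} \cdot \frac{1}{6}} - - \frac{62}{3}\right) = - 2 \left(\frac{91}{15 + \frac{1}{4}} + \frac{62}{3}\right) = - 2 \left(\frac{91}{\frac{61}{4}} + \frac{62}{3}\right) = - 2 \left(91 \cdot \frac{4}{61} + \frac{62}{3}\right) = - 2 \left(\frac{364}{61} + \frac{62}{3}\right) = \left(-2\right) \frac{4874}{183} = - \frac{9748}{183} \approx -53.268$)
$Q E = \left(-108\right) \left(- \frac{9748}{183}\right) = \frac{350928}{61}$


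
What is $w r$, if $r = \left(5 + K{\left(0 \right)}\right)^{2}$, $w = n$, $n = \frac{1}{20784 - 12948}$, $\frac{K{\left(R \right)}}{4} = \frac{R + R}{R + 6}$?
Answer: $\frac{25}{7836} \approx 0.0031904$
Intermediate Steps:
$K{\left(R \right)} = \frac{8 R}{6 + R}$ ($K{\left(R \right)} = 4 \frac{R + R}{R + 6} = 4 \frac{2 R}{6 + R} = \frac{8 R}{6 + R}$)
$n = \frac{1}{7836} \approx 0.00012762$
$w = \frac{1}{7836} \approx 0.00012762$
$r = 25$ ($r = \left(5 + 8 \cdot 0 \frac{1}{6 + 0}\right)^{2} = \left(5 + 8 \cdot 0 \cdot \frac{1}{6}\right)^{2} = \left(5 + 0\right)^{2} = 5^{2} = 25$)
$w r = \frac{1}{7836} \cdot 25 = \frac{25}{7836}$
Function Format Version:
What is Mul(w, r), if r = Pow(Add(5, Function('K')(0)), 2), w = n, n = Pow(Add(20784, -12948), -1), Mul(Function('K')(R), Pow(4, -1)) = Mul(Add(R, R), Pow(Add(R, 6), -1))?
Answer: Rational(25, 7836) ≈ 0.0031904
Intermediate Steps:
Function('K')(R) = Mul(8, R, Pow(Add(6, R), -1)) (Function('K')(R) = Mul(4, Mul(Add(R, R), Pow(Add(R, 6), -1))) = Mul(4, Mul(Mul(2, R), Pow(Add(6, R), -1))) = Mul(4, Mul(2, R, Pow(Add(6, R), -1))) = Mul(8, R, Pow(Add(6, R), -1)))
n = Rational(1, 7836) (n = Pow(7836, -1) = Rational(1, 7836) ≈ 0.00012762)
w = Rational(1, 7836) ≈ 0.00012762
r = 25 (r = Pow(Add(5, Mul(8, 0, Pow(Add(6, 0), -1))), 2) = Pow(Add(5, Mul(8, 0, Pow(6, -1))), 2) = Pow(Add(5, Mul(8, 0, Rational(1, 6))), 2) = Pow(Add(5, 0), 2) = Pow(5, 2) = 25)
Mul(w, r) = Mul(Rational(1, 7836), 25) = Rational(25, 7836)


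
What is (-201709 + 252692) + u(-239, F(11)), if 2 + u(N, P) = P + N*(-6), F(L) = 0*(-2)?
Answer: 52415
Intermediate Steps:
F(L) = 0
u(N, P) = -2 + P - 6*N (u(N, P) = -2 + (P + N*(-6)) = -2 + (P - 6*N) = -2 + P - 6*N)
(-201709 + 252692) + u(-239, F(11)) = (-201709 + 252692) + (-2 + 0 - 6*(-239)) = 50983 + (-2 + 0 + 1434) = 50983 + 1432 = 52415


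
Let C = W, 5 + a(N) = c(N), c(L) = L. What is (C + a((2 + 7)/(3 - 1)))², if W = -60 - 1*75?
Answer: 73441/4 ≈ 18360.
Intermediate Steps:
a(N) = -5 + N
W = -135 (W = -60 - 75 = -135)
C = -135
(C + a((2 + 7)/(3 - 1)))² = (-135 + (-5 + (2 + 7)/(3 - 1)))² = (-135 + (-5 + 9/2))² = (-135 - ½)² = (-271/2)² = 73441/4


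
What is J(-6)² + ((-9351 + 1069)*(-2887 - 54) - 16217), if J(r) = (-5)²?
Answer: 24341770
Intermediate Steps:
J(r) = 25
J(-6)² + ((-9351 + 1069)*(-2887 - 54) - 16217) = 25² + ((-9351 + 1069)*(-2887 - 54) - 16217) = 625 + (-8282*(-2941) - 16217) = 625 + (24357362 - 16217) = 625 + 24341145 = 24341770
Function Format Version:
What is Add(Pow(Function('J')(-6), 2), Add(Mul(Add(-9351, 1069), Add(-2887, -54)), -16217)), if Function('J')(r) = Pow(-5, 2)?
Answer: 24341770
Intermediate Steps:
Function('J')(r) = 25
Add(Pow(Function('J')(-6), 2), Add(Mul(Add(-9351, 1069), Add(-2887, -54)), -16217)) = Add(Pow(25, 2), Add(Mul(Add(-9351, 1069), Add(-2887, -54)), -16217)) = Add(625, Add(Mul(-8282, -2941), -16217)) = Add(625, Add(24357362, -16217)) = Add(625, 24341145) = 24341770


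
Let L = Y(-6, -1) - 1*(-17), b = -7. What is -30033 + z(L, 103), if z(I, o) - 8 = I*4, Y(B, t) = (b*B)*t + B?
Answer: -30149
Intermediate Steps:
Y(B, t) = B - 7*B*t (Y(B, t) = (-7*B)*t + B = -7*B*t + B = B - 7*B*t)
L = -31 (L = -6*(1 - 7*(-1)) - 1*(-17) = -6*(1 + 7) + 17 = -6*8 + 17 = -48 + 17 = -31)
z(I, o) = 8 + 4*I (z(I, o) = 8 + I*4 = 8 + 4*I)
-30033 + z(L, 103) = -30033 + (8 + 4*(-31)) = -30033 + (8 - 124) = -30033 - 116 = -30149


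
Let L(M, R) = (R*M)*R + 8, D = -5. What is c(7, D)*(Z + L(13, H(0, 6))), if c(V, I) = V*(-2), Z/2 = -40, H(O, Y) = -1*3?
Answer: -630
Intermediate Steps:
H(O, Y) = -3
Z = -80 (Z = 2*(-40) = -80)
c(V, I) = -2*V
L(M, R) = 8 + M*R**2 (L(M, R) = (M*R)*R + 8 = M*R**2 + 8 = 8 + M*R**2)
c(7, D)*(Z + L(13, H(0, 6))) = (-2*7)*(-80 + (8 + 13*(-3)**2)) = -14*(-80 + (8 + 13*9)) = -14*(-80 + (8 + 117)) = -14*(-80 + 125) = -14*45 = -630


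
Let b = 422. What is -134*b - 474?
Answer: -57022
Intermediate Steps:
-134*b - 474 = -134*422 - 474 = -56548 - 474 = -57022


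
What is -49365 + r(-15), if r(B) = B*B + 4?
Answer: -49136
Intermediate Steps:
r(B) = 4 + B² (r(B) = B² + 4 = 4 + B²)
-49365 + r(-15) = -49365 + (4 + (-15)²) = -49365 + (4 + 225) = -49365 + 229 = -49136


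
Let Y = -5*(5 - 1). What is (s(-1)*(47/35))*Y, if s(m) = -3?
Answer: 564/7 ≈ 80.571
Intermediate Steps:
Y = -20 (Y = -5*4 = -20)
(s(-1)*(47/35))*Y = -141/35*(-20) = 564/7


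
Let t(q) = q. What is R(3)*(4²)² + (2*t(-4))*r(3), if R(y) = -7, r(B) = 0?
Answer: -1792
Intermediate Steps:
R(3)*(4²)² + (2*t(-4))*r(3) = -7*(4²)² + (2*(-4))*0 = -7*16² - 8*0 = -7*256 + 0 = -1792 + 0 = -1792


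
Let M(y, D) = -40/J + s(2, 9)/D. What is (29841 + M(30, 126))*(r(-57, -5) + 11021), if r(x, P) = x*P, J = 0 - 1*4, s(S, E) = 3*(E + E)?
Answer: 2362501760/7 ≈ 3.3750e+8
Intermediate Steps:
s(S, E) = 6*E (s(S, E) = 3*(2*E) = 6*E)
J = -4 (J = 0 - 4 = -4)
r(x, P) = P*x
M(y, D) = 10 + 54/D (M(y, D) = -40/(-4) + (6*9)/D = -40*(-¼) + 54/D = 10 + 54/D)
(29841 + M(30, 126))*(r(-57, -5) + 11021) = (29841 + (10 + 54/126))*(-5*(-57) + 11021) = (29841 + (10 + 54*(1/126)))*(285 + 11021) = (29841 + (10 + 3/7))*11306 = (29841 + 73/7)*11306 = (208960/7)*11306 = 2362501760/7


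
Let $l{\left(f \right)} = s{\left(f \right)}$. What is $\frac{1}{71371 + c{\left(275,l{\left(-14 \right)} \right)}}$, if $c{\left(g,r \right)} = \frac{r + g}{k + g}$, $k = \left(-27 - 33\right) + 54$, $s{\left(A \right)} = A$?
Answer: $\frac{269}{19199060} \approx 1.4011 \cdot 10^{-5}$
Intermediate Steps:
$k = -6$ ($k = -60 + 54 = -6$)
$l{\left(f \right)} = f$
$c{\left(g,r \right)} = \frac{g + r}{-6 + g}$ ($c{\left(g,r \right)} = \frac{r + g}{-6 + g} = \frac{g + r}{-6 + g}$)
$\frac{1}{71371 + c{\left(275,l{\left(-14 \right)} \right)}} = \frac{1}{71371 + \frac{275 - 14}{-6 + 275}} = \frac{1}{71371 + \frac{1}{269} \cdot 261} = \frac{1}{71371 + \frac{261}{269}} = \frac{1}{\frac{19199060}{269}} = \frac{269}{19199060}$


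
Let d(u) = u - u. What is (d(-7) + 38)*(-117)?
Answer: -4446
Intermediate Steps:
d(u) = 0
(d(-7) + 38)*(-117) = (0 + 38)*(-117) = 38*(-117) = -4446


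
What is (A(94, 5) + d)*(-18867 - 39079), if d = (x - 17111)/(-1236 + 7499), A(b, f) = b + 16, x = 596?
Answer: -38963759590/6263 ≈ -6.2213e+6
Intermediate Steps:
A(b, f) = 16 + b
d = -16515/6263 (d = (596 - 17111)/(-1236 + 7499) = -16515/6263 ≈ -2.6369)
(A(94, 5) + d)*(-18867 - 39079) = ((16 + 94) - 16515/6263)*(-18867 - 39079) = (110 - 16515/6263)*(-57946) = (672415/6263)*(-57946) = -38963759590/6263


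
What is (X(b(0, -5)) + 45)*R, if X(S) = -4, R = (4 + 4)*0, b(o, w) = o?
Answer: 0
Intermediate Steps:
R = 0 (R = 8*0 = 0)
(X(b(0, -5)) + 45)*R = (-4 + 45)*0 = 41*0 = 0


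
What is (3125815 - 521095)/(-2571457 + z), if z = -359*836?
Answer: -2604720/2871581 ≈ -0.90707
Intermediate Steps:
z = -300124
(3125815 - 521095)/(-2571457 + z) = (3125815 - 521095)/(-2571457 - 300124) = 2604720/(-2871581) = 2604720*(-1/2871581) = -2604720/2871581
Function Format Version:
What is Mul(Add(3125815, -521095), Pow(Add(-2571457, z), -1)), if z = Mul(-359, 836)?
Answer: Rational(-2604720, 2871581) ≈ -0.90707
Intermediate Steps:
z = -300124
Mul(Add(3125815, -521095), Pow(Add(-2571457, z), -1)) = Mul(Add(3125815, -521095), Pow(Add(-2571457, -300124), -1)) = Mul(2604720, Pow(-2871581, -1)) = Mul(2604720, Rational(-1, 2871581)) = Rational(-2604720, 2871581)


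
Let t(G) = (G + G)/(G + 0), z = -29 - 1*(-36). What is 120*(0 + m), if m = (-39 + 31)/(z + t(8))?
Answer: -320/3 ≈ -106.67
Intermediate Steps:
z = 7 (z = -29 + 36 = 7)
t(G) = 2 (t(G) = (2*G)/G = 2)
m = -8/9 (m = (-39 + 31)/(7 + 2) = -8/9 ≈ -0.88889)
120*(0 + m) = 120*(0 - 8/9) = 120*(-8/9) = -320/3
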